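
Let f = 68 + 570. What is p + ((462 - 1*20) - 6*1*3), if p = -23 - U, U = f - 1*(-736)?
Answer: -973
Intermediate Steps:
f = 638
U = 1374 (U = 638 - 1*(-736) = 638 + 736 = 1374)
p = -1397 (p = -23 - 1*1374 = -23 - 1374 = -1397)
p + ((462 - 1*20) - 6*1*3) = -1397 + ((462 - 1*20) - 6*1*3) = -1397 + ((462 - 20) - 6*3) = -1397 + (442 - 18) = -1397 + 424 = -973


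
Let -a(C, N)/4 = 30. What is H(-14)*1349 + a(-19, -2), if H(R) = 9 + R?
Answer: -6865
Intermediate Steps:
a(C, N) = -120 (a(C, N) = -4*30 = -120)
H(-14)*1349 + a(-19, -2) = (9 - 14)*1349 - 120 = -5*1349 - 120 = -6745 - 120 = -6865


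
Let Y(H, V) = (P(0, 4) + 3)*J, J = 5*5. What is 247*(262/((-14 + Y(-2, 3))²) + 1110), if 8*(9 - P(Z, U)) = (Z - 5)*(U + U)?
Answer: 46313135284/168921 ≈ 2.7417e+5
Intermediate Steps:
J = 25
P(Z, U) = 9 - U*(-5 + Z)/4 (P(Z, U) = 9 - (Z - 5)*(U + U)/8 = 9 - (-5 + Z)*2*U/8 = 9 - U*(-5 + Z)/4)
Y(H, V) = 425 (Y(H, V) = ((9 + (5/4)*4 - ¼*4*0) + 3)*25 = ((9 + 5 + 0) + 3)*25 = (14 + 3)*25 = 17*25 = 425)
247*(262/((-14 + Y(-2, 3))²) + 1110) = 247*(262/((-14 + 425)²) + 1110) = 247*(262/(411²) + 1110) = 247*(262/168921 + 1110) = 247*(187502572/168921) = 46313135284/168921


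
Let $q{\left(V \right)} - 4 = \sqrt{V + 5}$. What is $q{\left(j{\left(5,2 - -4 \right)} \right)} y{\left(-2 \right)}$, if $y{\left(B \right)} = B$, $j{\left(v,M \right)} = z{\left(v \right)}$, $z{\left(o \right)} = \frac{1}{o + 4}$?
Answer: $-8 - \frac{2 \sqrt{46}}{3} \approx -12.522$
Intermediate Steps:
$z{\left(o \right)} = \frac{1}{4 + o}$
$j{\left(v,M \right)} = \frac{1}{4 + v}$
$q{\left(V \right)} = 4 + \sqrt{5 + V}$ ($q{\left(V \right)} = 4 + \sqrt{V + 5} = 4 + \sqrt{5 + V}$)
$q{\left(j{\left(5,2 - -4 \right)} \right)} y{\left(-2 \right)} = \left(4 + \sqrt{5 + \frac{1}{4 + 5}}\right) \left(-2\right) = \left(4 + \sqrt{5 + \frac{1}{9}}\right) \left(-2\right) = \left(4 + \sqrt{\frac{46}{9}}\right) \left(-2\right) = \left(4 + \frac{\sqrt{46}}{3}\right) \left(-2\right) = -8 - \frac{2 \sqrt{46}}{3}$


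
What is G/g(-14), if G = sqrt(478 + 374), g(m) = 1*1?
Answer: 2*sqrt(213) ≈ 29.189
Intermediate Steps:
g(m) = 1
G = 2*sqrt(213) (G = sqrt(852) = 2*sqrt(213) ≈ 29.189)
G/g(-14) = (2*sqrt(213))/1 = (2*sqrt(213))*1 = 2*sqrt(213)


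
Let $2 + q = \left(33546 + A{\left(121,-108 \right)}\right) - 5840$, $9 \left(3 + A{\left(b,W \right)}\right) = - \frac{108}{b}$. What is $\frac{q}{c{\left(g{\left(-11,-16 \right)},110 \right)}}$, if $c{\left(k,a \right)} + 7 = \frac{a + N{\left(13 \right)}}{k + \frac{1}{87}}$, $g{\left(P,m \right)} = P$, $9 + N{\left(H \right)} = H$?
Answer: $- \frac{1602164702}{1004905} \approx -1594.3$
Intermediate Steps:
$N{\left(H \right)} = -9 + H$
$A{\left(b,W \right)} = -3 - \frac{12}{b}$ ($A{\left(b,W \right)} = -3 + \frac{\left(-108\right) \frac{1}{b}}{9} = -3 - \frac{12}{b}$)
$c{\left(k,a \right)} = -7 + \frac{4 + a}{\frac{1}{87} + k}$ ($c{\left(k,a \right)} = -7 + \frac{a + \left(-9 + 13\right)}{k + \frac{1}{87}} = -7 + \frac{a + 4}{k + \frac{1}{87}} = -7 + \frac{4 + a}{\frac{1}{87} + k}$)
$q = \frac{3351809}{121}$ ($q = -2 + \left(\left(33546 - \left(3 + \frac{12}{121}\right)\right) - 5840\right) = -2 + \left(\left(33546 - \frac{375}{121}\right) - 5840\right) = -2 + \left(\frac{4058691}{121} - 5840\right) = -2 + \frac{3352051}{121} = \frac{3351809}{121} \approx 27701.0$)
$\frac{q}{c{\left(g{\left(-11,-16 \right)},110 \right)}} = \frac{3351809}{121 \frac{341 - -6699 + 87 \cdot 110}{1 + 87 \left(-11\right)}} = \frac{3351809}{121 \frac{341 + 6699 + 9570}{1 - 957}} = \frac{3351809}{121 \frac{1}{-956} \cdot 16610} = \frac{3351809}{121 \left(\left(- \frac{1}{956}\right) 16610\right)} = \frac{3351809}{121 \left(- \frac{8305}{478}\right)} = \frac{3351809}{121} \left(- \frac{478}{8305}\right) = - \frac{1602164702}{1004905}$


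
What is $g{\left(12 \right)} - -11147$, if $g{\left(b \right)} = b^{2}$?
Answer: $11291$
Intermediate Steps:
$g{\left(12 \right)} - -11147 = 12^{2} - -11147 = 144 + 11147 = 11291$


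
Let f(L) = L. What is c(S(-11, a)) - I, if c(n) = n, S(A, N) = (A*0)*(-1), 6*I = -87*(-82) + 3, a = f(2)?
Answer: -2379/2 ≈ -1189.5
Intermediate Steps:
a = 2
I = 2379/2 (I = (-87*(-82) + 3)/6 = (7134 + 3)/6 = (⅙)*7137 = 2379/2 ≈ 1189.5)
S(A, N) = 0 (S(A, N) = 0*(-1) = 0)
c(S(-11, a)) - I = 0 - 1*2379/2 = 0 - 2379/2 = -2379/2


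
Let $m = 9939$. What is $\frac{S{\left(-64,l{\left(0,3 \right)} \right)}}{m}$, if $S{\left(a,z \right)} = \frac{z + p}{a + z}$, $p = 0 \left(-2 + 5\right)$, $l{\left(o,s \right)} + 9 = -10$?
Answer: $\frac{19}{824937} \approx 2.3032 \cdot 10^{-5}$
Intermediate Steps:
$l{\left(o,s \right)} = -19$ ($l{\left(o,s \right)} = -9 - 10 = -19$)
$p = 0$ ($p = 0 \cdot 3 = 0$)
$S{\left(a,z \right)} = \frac{z}{a + z}$ ($S{\left(a,z \right)} = \frac{z + 0}{a + z} = \frac{z}{a + z}$)
$\frac{S{\left(-64,l{\left(0,3 \right)} \right)}}{m} = \frac{\left(-19\right) \frac{1}{-64 - 19}}{9939} = - \frac{19}{-83} \cdot \frac{1}{9939} = \left(-19\right) \left(- \frac{1}{83}\right) \frac{1}{9939} = \frac{19}{83} \cdot \frac{1}{9939} = \frac{19}{824937}$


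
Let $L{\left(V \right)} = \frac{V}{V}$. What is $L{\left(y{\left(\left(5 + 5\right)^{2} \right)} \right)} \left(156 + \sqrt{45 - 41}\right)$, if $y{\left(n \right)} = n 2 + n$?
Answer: $158$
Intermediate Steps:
$y{\left(n \right)} = 3 n$ ($y{\left(n \right)} = 2 n + n = 3 n$)
$L{\left(V \right)} = 1$
$L{\left(y{\left(\left(5 + 5\right)^{2} \right)} \right)} \left(156 + \sqrt{45 - 41}\right) = 1 \left(156 + \sqrt{45 - 41}\right) = 1 \left(156 + \sqrt{4}\right) = 1 \left(156 + 2\right) = 1 \cdot 158 = 158$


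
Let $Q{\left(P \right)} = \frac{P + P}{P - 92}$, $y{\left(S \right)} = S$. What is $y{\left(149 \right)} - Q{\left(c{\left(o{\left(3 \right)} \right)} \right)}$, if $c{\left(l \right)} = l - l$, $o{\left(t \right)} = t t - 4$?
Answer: $149$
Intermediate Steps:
$o{\left(t \right)} = -4 + t^{2}$ ($o{\left(t \right)} = t^{2} - 4 = -4 + t^{2}$)
$c{\left(l \right)} = 0$
$Q{\left(P \right)} = \frac{2 P}{-92 + P}$
$y{\left(149 \right)} - Q{\left(c{\left(o{\left(3 \right)} \right)} \right)} = 149 - 2 \cdot 0 \frac{1}{-92 + 0} = 149 - 2 \cdot 0 \frac{1}{-92} = 149 - 2 \cdot 0 \left(- \frac{1}{92}\right) = 149 - 0 = 149 + 0 = 149$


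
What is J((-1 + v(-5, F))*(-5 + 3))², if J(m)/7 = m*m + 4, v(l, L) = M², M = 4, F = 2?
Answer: 40043584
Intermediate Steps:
v(l, L) = 16 (v(l, L) = 4² = 16)
J(m) = 28 + 7*m² (J(m) = 7*(m*m + 4) = 7*(m² + 4) = 7*(4 + m²) = 28 + 7*m²)
J((-1 + v(-5, F))*(-5 + 3))² = (28 + 7*((-1 + 16)*(-5 + 3))²)² = (28 + 7*(15*(-2))²)² = (28 + 7*(-30)²)² = (28 + 7*900)² = (28 + 6300)² = 6328² = 40043584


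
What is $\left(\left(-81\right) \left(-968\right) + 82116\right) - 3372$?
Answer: $157152$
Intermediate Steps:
$\left(\left(-81\right) \left(-968\right) + 82116\right) - 3372 = \left(78408 + 82116\right) - 3372 = 160524 - 3372 = 157152$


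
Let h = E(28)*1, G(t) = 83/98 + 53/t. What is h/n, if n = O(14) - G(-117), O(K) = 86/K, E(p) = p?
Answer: 321048/65917 ≈ 4.8705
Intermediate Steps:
G(t) = 83/98 + 53/t (G(t) = 83*(1/98) + 53/t = 83/98 + 53/t)
h = 28 (h = 28*1 = 28)
n = 65917/11466 (n = 86/14 - (83/98 + 53/(-117)) = 86*(1/14) - (83/98 + 53*(-1/117)) = 43/7 - (83/98 - 53/117) = 43/7 - 1*4517/11466 = 43/7 - 4517/11466 = 65917/11466 ≈ 5.7489)
h/n = 28/(65917/11466) = 28*(11466/65917) = 321048/65917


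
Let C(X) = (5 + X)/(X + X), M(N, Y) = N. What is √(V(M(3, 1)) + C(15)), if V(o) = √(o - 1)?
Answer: √(6 + 9*√2)/3 ≈ 1.4425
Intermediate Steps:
V(o) = √(-1 + o)
C(X) = (5 + X)/(2*X) (C(X) = (5 + X)/((2*X)) = (5 + X)*(1/(2*X)) = (5 + X)/(2*X))
√(V(M(3, 1)) + C(15)) = √(√(-1 + 3) + (½)*(5 + 15)/15) = √(√2 + (½)*(1/15)*20) = √(√2 + ⅔) = √(⅔ + √2)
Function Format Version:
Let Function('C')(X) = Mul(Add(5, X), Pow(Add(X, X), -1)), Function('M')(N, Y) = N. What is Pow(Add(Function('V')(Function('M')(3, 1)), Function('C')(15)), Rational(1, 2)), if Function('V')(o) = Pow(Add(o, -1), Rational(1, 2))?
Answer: Mul(Rational(1, 3), Pow(Add(6, Mul(9, Pow(2, Rational(1, 2)))), Rational(1, 2))) ≈ 1.4425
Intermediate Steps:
Function('V')(o) = Pow(Add(-1, o), Rational(1, 2))
Function('C')(X) = Mul(Rational(1, 2), Pow(X, -1), Add(5, X)) (Function('C')(X) = Mul(Add(5, X), Pow(Mul(2, X), -1)) = Mul(Add(5, X), Mul(Rational(1, 2), Pow(X, -1))) = Mul(Rational(1, 2), Pow(X, -1), Add(5, X)))
Pow(Add(Function('V')(Function('M')(3, 1)), Function('C')(15)), Rational(1, 2)) = Pow(Add(Pow(Add(-1, 3), Rational(1, 2)), Mul(Rational(1, 2), Pow(15, -1), Add(5, 15))), Rational(1, 2)) = Pow(Add(Pow(2, Rational(1, 2)), Mul(Rational(1, 2), Rational(1, 15), 20)), Rational(1, 2)) = Pow(Add(Pow(2, Rational(1, 2)), Rational(2, 3)), Rational(1, 2)) = Pow(Add(Rational(2, 3), Pow(2, Rational(1, 2))), Rational(1, 2))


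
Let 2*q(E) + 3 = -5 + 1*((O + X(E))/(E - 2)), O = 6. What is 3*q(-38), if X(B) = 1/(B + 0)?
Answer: -37161/3040 ≈ -12.224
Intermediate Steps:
X(B) = 1/B
q(E) = -4 + (6 + 1/E)/(2*(-2 + E)) (q(E) = -3/2 + (-5 + 1*((6 + 1/E)/(E - 2)))/2 = -3/2 + (-5 + 1*((6 + 1/E)/(-2 + E)))/2 = -3/2 + (-5 + (6 + 1/E)/(-2 + E))/2 = -3/2 + (-5/2 + (6 + 1/E)/(2*(-2 + E))) = -4 + (6 + 1/E)/(2*(-2 + E)))
3*q(-38) = 3*((1/2 - 38*(11 - 4*(-38)))/((-38)*(-2 - 38))) = 3*(-1/38*(1/2 - 38*(11 + 152))/(-40)) = 3*(-1/38*(-1/40)*(1/2 - 38*163)) = 3*(-1/38*(-1/40)*(1/2 - 6194)) = 3*(-1/38*(-1/40)*(-12387/2)) = 3*(-12387/3040) = -37161/3040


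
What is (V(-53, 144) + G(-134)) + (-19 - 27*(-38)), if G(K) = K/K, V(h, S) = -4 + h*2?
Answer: 898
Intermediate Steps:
V(h, S) = -4 + 2*h
G(K) = 1
(V(-53, 144) + G(-134)) + (-19 - 27*(-38)) = ((-4 + 2*(-53)) + 1) + (-19 - 27*(-38)) = ((-4 - 106) + 1) + (-19 + 1026) = (-110 + 1) + 1007 = -109 + 1007 = 898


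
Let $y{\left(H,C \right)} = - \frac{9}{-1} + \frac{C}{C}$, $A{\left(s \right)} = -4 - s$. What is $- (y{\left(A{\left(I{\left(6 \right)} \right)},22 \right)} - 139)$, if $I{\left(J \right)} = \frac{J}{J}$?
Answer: $129$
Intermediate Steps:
$I{\left(J \right)} = 1$
$y{\left(H,C \right)} = 10$ ($y{\left(H,C \right)} = \left(-9\right) \left(-1\right) + 1 = 9 + 1 = 10$)
$- (y{\left(A{\left(I{\left(6 \right)} \right)},22 \right)} - 139) = - (10 - 139) = \left(-1\right) \left(-129\right) = 129$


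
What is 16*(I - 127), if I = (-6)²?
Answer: -1456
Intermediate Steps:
I = 36
16*(I - 127) = 16*(36 - 127) = 16*(-91) = -1456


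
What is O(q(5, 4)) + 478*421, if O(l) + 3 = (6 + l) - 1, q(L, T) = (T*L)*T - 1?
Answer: 201319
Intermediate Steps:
q(L, T) = -1 + L*T² (q(L, T) = (L*T)*T - 1 = L*T² - 1 = -1 + L*T²)
O(l) = 2 + l (O(l) = -3 + ((6 + l) - 1) = -3 + (5 + l) = 2 + l)
O(q(5, 4)) + 478*421 = (2 + (-1 + 5*4²)) + 478*421 = (2 + (-1 + 5*16)) + 201238 = (2 + (-1 + 80)) + 201238 = (2 + 79) + 201238 = 81 + 201238 = 201319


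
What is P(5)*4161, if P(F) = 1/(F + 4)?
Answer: 1387/3 ≈ 462.33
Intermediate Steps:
P(F) = 1/(4 + F)
P(5)*4161 = 4161/(4 + 5) = 4161/9 = (⅑)*4161 = 1387/3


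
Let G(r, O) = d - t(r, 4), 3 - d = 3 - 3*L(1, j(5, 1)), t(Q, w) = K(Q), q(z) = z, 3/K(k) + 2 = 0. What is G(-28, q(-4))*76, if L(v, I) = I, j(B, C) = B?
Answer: 1254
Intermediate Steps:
K(k) = -3/2 (K(k) = 3/(-2 + 0) = 3/(-2) = 3*(-½) = -3/2)
t(Q, w) = -3/2
d = 15 (d = 3 - (3 - 3*5) = 3 - (3 - 15) = 3 - 1*(-12) = 3 + 12 = 15)
G(r, O) = 33/2 (G(r, O) = 15 - 1*(-3/2) = 15 + 3/2 = 33/2)
G(-28, q(-4))*76 = (33/2)*76 = 1254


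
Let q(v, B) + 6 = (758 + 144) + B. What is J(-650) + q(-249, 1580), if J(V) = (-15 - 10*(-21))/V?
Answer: 24757/10 ≈ 2475.7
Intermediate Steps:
q(v, B) = 896 + B (q(v, B) = -6 + ((758 + 144) + B) = -6 + (902 + B) = 896 + B)
J(V) = 195/V (J(V) = (-15 + 210)/V = 195/V)
J(-650) + q(-249, 1580) = 195/(-650) + (896 + 1580) = 195*(-1/650) + 2476 = -3/10 + 2476 = 24757/10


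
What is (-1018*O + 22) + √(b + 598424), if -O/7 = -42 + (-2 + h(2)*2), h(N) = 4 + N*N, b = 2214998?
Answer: -199506 + √2813422 ≈ -1.9783e+5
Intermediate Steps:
h(N) = 4 + N²
O = 196 (O = -7*(-42 + (-2 + (4 + 2²)*2)) = -7*(-42 + (-2 + (4 + 4)*2)) = -7*(-42 + (-2 + 8*2)) = -7*(-42 + (-2 + 16)) = -7*(-42 + 14) = -7*(-28) = 196)
(-1018*O + 22) + √(b + 598424) = (-1018*196 + 22) + √(2214998 + 598424) = (-199528 + 22) + √2813422 = -199506 + √2813422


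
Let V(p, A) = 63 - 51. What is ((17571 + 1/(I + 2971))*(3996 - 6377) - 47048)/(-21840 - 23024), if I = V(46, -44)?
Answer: 62469389099/66914656 ≈ 933.57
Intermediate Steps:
V(p, A) = 12
I = 12
((17571 + 1/(I + 2971))*(3996 - 6377) - 47048)/(-21840 - 23024) = ((17571 + 1/(12 + 2971))*(3996 - 6377) - 47048)/(-21840 - 23024) = ((17571 + 1/2983)*(-2381) - 47048)/(-44864) = ((17571 + 1/2983)*(-2381) - 47048)*(-1/44864) = ((52414294/2983)*(-2381) - 47048)*(-1/44864) = (-124798434014/2983 - 47048)*(-1/44864) = -124938778198/2983*(-1/44864) = 62469389099/66914656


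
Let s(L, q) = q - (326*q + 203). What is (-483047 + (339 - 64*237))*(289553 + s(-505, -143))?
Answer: -167199207700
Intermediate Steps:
s(L, q) = -203 - 325*q (s(L, q) = q - (203 + 326*q) = q + (-203 - 326*q) = -203 - 325*q)
(-483047 + (339 - 64*237))*(289553 + s(-505, -143)) = (-483047 + (339 - 64*237))*(289553 + (-203 - 325*(-143))) = (-483047 + (339 - 15168))*(289553 + (-203 + 46475)) = (-483047 - 14829)*(289553 + 46272) = -497876*335825 = -167199207700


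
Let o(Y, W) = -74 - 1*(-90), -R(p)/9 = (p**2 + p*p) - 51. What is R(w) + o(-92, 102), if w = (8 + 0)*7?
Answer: -55973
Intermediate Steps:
w = 56 (w = 8*7 = 56)
R(p) = 459 - 18*p**2 (R(p) = -9*((p**2 + p*p) - 51) = -9*((p**2 + p**2) - 51) = -9*(2*p**2 - 51) = -9*(-51 + 2*p**2) = 459 - 18*p**2)
o(Y, W) = 16 (o(Y, W) = -74 + 90 = 16)
R(w) + o(-92, 102) = (459 - 18*56**2) + 16 = (459 - 18*3136) + 16 = (459 - 56448) + 16 = -55989 + 16 = -55973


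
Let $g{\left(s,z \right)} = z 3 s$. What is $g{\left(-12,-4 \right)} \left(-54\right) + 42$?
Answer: $-7734$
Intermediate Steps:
$g{\left(s,z \right)} = 3 s z$ ($g{\left(s,z \right)} = 3 z s = 3 s z$)
$g{\left(-12,-4 \right)} \left(-54\right) + 42 = 3 \left(-12\right) \left(-4\right) \left(-54\right) + 42 = 144 \left(-54\right) + 42 = -7776 + 42 = -7734$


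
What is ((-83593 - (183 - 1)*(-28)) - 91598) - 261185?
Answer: -431280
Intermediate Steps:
((-83593 - (183 - 1)*(-28)) - 91598) - 261185 = ((-83593 - 182*(-28)) - 91598) - 261185 = ((-83593 - 1*(-5096)) - 91598) - 261185 = ((-83593 + 5096) - 91598) - 261185 = (-78497 - 91598) - 261185 = -170095 - 261185 = -431280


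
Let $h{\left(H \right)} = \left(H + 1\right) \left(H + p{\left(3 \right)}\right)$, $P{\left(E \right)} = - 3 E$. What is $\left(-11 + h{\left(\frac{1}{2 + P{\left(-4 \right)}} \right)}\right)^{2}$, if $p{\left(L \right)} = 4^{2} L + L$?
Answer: $\frac{73427761}{38416} \approx 1911.4$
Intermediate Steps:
$p{\left(L \right)} = 17 L$ ($p{\left(L \right)} = 16 L + L = 17 L$)
$h{\left(H \right)} = \left(1 + H\right) \left(51 + H\right)$ ($h{\left(H \right)} = \left(H + 1\right) \left(H + 17 \cdot 3\right) = \left(1 + H\right) \left(H + 51\right) = \left(1 + H\right) \left(51 + H\right)$)
$\left(-11 + h{\left(\frac{1}{2 + P{\left(-4 \right)}} \right)}\right)^{2} = \left(-11 + \left(51 + \left(\frac{1}{2 - -12}\right)^{2} + \frac{52}{2 - -12}\right)\right)^{2} = \left(-11 + \left(51 + \left(\frac{1}{2 + 12}\right)^{2} + \frac{52}{2 + 12}\right)\right)^{2} = \left(-11 + \left(51 + \left(\frac{1}{14}\right)^{2} + \frac{52}{14}\right)\right)^{2} = \left(-11 + \left(51 + \left(\frac{1}{14}\right)^{2} + 52 \cdot \frac{1}{14}\right)\right)^{2} = \left(-11 + \left(51 + \frac{1}{196} + \frac{26}{7}\right)\right)^{2} = \left(-11 + \frac{10725}{196}\right)^{2} = \left(\frac{8569}{196}\right)^{2} = \frac{73427761}{38416}$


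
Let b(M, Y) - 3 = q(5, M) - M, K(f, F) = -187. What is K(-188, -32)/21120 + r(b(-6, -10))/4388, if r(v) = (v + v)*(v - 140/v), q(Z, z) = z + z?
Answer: -144409/2106240 ≈ -0.068563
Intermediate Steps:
q(Z, z) = 2*z
b(M, Y) = 3 + M (b(M, Y) = 3 + (2*M - M) = 3 + M)
r(v) = 2*v*(v - 140/v) (r(v) = (2*v)*(v - 140/v) = 2*v*(v - 140/v))
K(-188, -32)/21120 + r(b(-6, -10))/4388 = -187/21120 + (-280 + 2*(3 - 6)²)/4388 = -187*1/21120 + (-280 + 2*(-3)²)*(1/4388) = -17/1920 + (-280 + 2*9)*(1/4388) = -17/1920 + (-280 + 18)*(1/4388) = -17/1920 - 262*1/4388 = -17/1920 - 131/2194 = -144409/2106240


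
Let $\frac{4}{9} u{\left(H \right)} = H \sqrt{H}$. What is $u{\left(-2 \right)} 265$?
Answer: $- \frac{2385 i \sqrt{2}}{2} \approx - 1686.4 i$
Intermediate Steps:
$u{\left(H \right)} = \frac{9 H^{\frac{3}{2}}}{4}$ ($u{\left(H \right)} = \frac{9 H \sqrt{H}}{4} = \frac{9 H^{\frac{3}{2}}}{4}$)
$u{\left(-2 \right)} 265 = \frac{9 \left(-2\right)^{\frac{3}{2}}}{4} \cdot 265 = \frac{9 \left(- 2 i \sqrt{2}\right)}{4} \cdot 265 = - \frac{9 i \sqrt{2}}{2} \cdot 265 = - \frac{2385 i \sqrt{2}}{2}$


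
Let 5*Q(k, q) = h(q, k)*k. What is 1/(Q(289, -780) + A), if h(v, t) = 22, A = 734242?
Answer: 5/3677568 ≈ 1.3596e-6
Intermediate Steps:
Q(k, q) = 22*k/5 (Q(k, q) = (22*k)/5 = 22*k/5)
1/(Q(289, -780) + A) = 1/((22/5)*289 + 734242) = 1/(6358/5 + 734242) = 1/(3677568/5) = 5/3677568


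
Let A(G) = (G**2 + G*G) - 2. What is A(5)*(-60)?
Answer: -2880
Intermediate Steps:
A(G) = -2 + 2*G**2 (A(G) = (G**2 + G**2) - 2 = 2*G**2 - 2 = -2 + 2*G**2)
A(5)*(-60) = (-2 + 2*5**2)*(-60) = (-2 + 2*25)*(-60) = (-2 + 50)*(-60) = 48*(-60) = -2880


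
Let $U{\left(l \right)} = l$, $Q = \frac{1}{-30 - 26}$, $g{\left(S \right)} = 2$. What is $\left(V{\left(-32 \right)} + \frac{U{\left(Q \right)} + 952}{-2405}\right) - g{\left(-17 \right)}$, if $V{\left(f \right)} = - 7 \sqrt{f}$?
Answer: $- \frac{322671}{134680} - 28 i \sqrt{2} \approx -2.3958 - 39.598 i$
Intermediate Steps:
$Q = - \frac{1}{56}$ ($Q = \frac{1}{-56} = - \frac{1}{56} \approx -0.017857$)
$\left(V{\left(-32 \right)} + \frac{U{\left(Q \right)} + 952}{-2405}\right) - g{\left(-17 \right)} = \left(- 7 \sqrt{-32} + \frac{- \frac{1}{56} + 952}{-2405}\right) - 2 = \left(- 7 \cdot 4 i \sqrt{2} + \frac{53311}{56} \left(- \frac{1}{2405}\right)\right) - 2 = \left(- 28 i \sqrt{2} - \frac{53311}{134680}\right) - 2 = \left(- \frac{53311}{134680} - 28 i \sqrt{2}\right) - 2 = - \frac{322671}{134680} - 28 i \sqrt{2}$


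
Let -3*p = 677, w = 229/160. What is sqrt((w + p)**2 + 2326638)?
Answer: sqrt(547642257889)/480 ≈ 1541.7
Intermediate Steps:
w = 229/160 (w = 229*(1/160) = 229/160 ≈ 1.4312)
p = -677/3 (p = -1/3*677 = -677/3 ≈ -225.67)
sqrt((w + p)**2 + 2326638) = sqrt((229/160 - 677/3)**2 + 2326638) = sqrt((-107633/480)**2 + 2326638) = sqrt(11584862689/230400 + 2326638) = sqrt(547642257889/230400) = sqrt(547642257889)/480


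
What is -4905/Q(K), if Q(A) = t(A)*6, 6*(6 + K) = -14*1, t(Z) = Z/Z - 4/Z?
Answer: -40875/74 ≈ -552.37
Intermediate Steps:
t(Z) = 1 - 4/Z
K = -25/3 (K = -6 + (-14*1)/6 = -6 + (1/6)*(-14) = -6 - 7/3 = -25/3 ≈ -8.3333)
Q(A) = 6*(-4 + A)/A (Q(A) = ((-4 + A)/A)*6 = 6*(-4 + A)/A)
-4905/Q(K) = -4905/(6 - 24/(-25/3)) = -4905/(6 - 24*(-3/25)) = -4905/(6 + 72/25) = -4905/222/25 = -4905*25/222 = -40875/74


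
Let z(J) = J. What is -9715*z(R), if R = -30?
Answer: 291450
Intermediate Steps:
-9715*z(R) = -9715*(-30) = 291450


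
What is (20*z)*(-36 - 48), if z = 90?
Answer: -151200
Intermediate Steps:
(20*z)*(-36 - 48) = (20*90)*(-36 - 48) = 1800*(-84) = -151200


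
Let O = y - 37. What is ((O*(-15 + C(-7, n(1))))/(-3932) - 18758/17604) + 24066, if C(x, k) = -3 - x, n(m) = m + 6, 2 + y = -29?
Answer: 208216974625/8652366 ≈ 24065.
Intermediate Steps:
y = -31 (y = -2 - 29 = -31)
n(m) = 6 + m
O = -68 (O = -31 - 37 = -68)
((O*(-15 + C(-7, n(1))))/(-3932) - 18758/17604) + 24066 = (-68*(-15 + (-3 - 1*(-7)))/(-3932) - 18758/17604) + 24066 = (-68*(-15 + (-3 + 7))*(-1/3932) - 18758*1/17604) + 24066 = (-68*(-15 + 4)*(-1/3932) - 9379/8802) + 24066 = (-68*(-11)*(-1/3932) - 9379/8802) + 24066 = (748*(-1/3932) - 9379/8802) + 24066 = (-187/983 - 9379/8802) + 24066 = -10865531/8652366 + 24066 = 208216974625/8652366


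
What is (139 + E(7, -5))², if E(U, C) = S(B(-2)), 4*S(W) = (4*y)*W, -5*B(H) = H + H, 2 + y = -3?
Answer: 18225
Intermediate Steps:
y = -5 (y = -2 - 3 = -5)
B(H) = -2*H/5 (B(H) = -(H + H)/5 = -2*H/5)
S(W) = -5*W (S(W) = ((4*(-5))*W)/4 = (-20*W)/4 = -5*W)
E(U, C) = -4 (E(U, C) = -(-2)*(-2) = -5*⅘ = -4)
(139 + E(7, -5))² = (139 - 4)² = 135² = 18225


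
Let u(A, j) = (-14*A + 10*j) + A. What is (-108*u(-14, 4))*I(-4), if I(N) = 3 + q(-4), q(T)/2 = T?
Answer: 119880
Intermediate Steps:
u(A, j) = -13*A + 10*j
q(T) = 2*T
I(N) = -5 (I(N) = 3 + 2*(-4) = 3 - 8 = -5)
(-108*u(-14, 4))*I(-4) = -108*(-13*(-14) + 10*4)*(-5) = -108*(182 + 40)*(-5) = -108*222*(-5) = -23976*(-5) = 119880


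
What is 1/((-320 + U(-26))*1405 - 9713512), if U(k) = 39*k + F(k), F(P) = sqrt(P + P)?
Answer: -5793891/67138397164412 - 1405*I*sqrt(13)/67138397164412 ≈ -8.6298e-8 - 7.5453e-11*I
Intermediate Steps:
F(P) = sqrt(2)*sqrt(P) (F(P) = sqrt(2*P) = sqrt(2)*sqrt(P))
U(k) = 39*k + sqrt(2)*sqrt(k)
1/((-320 + U(-26))*1405 - 9713512) = 1/((-320 + (39*(-26) + sqrt(2)*sqrt(-26)))*1405 - 9713512) = 1/((-320 + (-1014 + sqrt(2)*(I*sqrt(26))))*1405 - 9713512) = 1/((-320 + (-1014 + 2*I*sqrt(13)))*1405 - 9713512) = 1/((-1334 + 2*I*sqrt(13))*1405 - 9713512) = 1/((-1874270 + 2810*I*sqrt(13)) - 9713512) = 1/(-11587782 + 2810*I*sqrt(13))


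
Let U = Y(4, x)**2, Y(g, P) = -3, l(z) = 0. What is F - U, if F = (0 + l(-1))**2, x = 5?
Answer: -9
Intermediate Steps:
U = 9 (U = (-3)**2 = 9)
F = 0 (F = (0 + 0)**2 = 0**2 = 0)
F - U = 0 - 1*9 = 0 - 9 = -9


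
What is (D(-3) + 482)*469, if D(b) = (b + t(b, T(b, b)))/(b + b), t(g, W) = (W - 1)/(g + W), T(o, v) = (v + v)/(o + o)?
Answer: 452585/2 ≈ 2.2629e+5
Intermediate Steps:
T(o, v) = v/o (T(o, v) = (2*v)/((2*o)) = (2*v)*(1/(2*o)) = v/o)
t(g, W) = (-1 + W)/(W + g)
D(b) = 1/2 (D(b) = (b + (-1 + b/b)/(b/b + b))/(b + b) = (b + (-1 + 1)/(1 + b))/((2*b)) = (b + 0/(1 + b))*(1/(2*b)) = (b + 0)*(1/(2*b)) = b*(1/(2*b)) = 1/2)
(D(-3) + 482)*469 = (1/2 + 482)*469 = (965/2)*469 = 452585/2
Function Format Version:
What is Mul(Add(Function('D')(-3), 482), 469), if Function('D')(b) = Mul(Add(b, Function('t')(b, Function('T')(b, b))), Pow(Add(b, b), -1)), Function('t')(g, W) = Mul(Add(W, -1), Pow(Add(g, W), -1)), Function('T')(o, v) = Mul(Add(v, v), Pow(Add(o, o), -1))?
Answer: Rational(452585, 2) ≈ 2.2629e+5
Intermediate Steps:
Function('T')(o, v) = Mul(v, Pow(o, -1)) (Function('T')(o, v) = Mul(Mul(2, v), Pow(Mul(2, o), -1)) = Mul(Mul(2, v), Mul(Rational(1, 2), Pow(o, -1))) = Mul(v, Pow(o, -1)))
Function('t')(g, W) = Mul(Pow(Add(W, g), -1), Add(-1, W)) (Function('t')(g, W) = Mul(Add(-1, W), Pow(Add(W, g), -1)) = Mul(Pow(Add(W, g), -1), Add(-1, W)))
Function('D')(b) = Rational(1, 2) (Function('D')(b) = Mul(Add(b, Mul(Pow(Add(Mul(b, Pow(b, -1)), b), -1), Add(-1, Mul(b, Pow(b, -1))))), Pow(Add(b, b), -1)) = Mul(Add(b, Mul(Pow(Add(1, b), -1), Add(-1, 1))), Pow(Mul(2, b), -1)) = Mul(Add(b, Mul(Pow(Add(1, b), -1), 0)), Mul(Rational(1, 2), Pow(b, -1))) = Mul(Add(b, 0), Mul(Rational(1, 2), Pow(b, -1))) = Mul(b, Mul(Rational(1, 2), Pow(b, -1))) = Rational(1, 2))
Mul(Add(Function('D')(-3), 482), 469) = Mul(Add(Rational(1, 2), 482), 469) = Mul(Rational(965, 2), 469) = Rational(452585, 2)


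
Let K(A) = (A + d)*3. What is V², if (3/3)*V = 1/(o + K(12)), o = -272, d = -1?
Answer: 1/57121 ≈ 1.7507e-5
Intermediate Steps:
K(A) = -3 + 3*A (K(A) = (A - 1)*3 = (-1 + A)*3 = -3 + 3*A)
V = -1/239 (V = 1/(-272 + (-3 + 3*12)) = 1/(-272 + (-3 + 36)) = 1/(-272 + 33) = 1/(-239) = -1/239 ≈ -0.0041841)
V² = (-1/239)² = 1/57121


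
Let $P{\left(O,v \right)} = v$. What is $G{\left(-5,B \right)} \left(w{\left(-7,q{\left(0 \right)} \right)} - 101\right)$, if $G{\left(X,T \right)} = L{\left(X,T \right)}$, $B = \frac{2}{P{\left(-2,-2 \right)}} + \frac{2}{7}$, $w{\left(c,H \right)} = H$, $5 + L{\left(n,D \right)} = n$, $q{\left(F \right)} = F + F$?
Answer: $1010$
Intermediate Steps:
$q{\left(F \right)} = 2 F$
$L{\left(n,D \right)} = -5 + n$
$B = - \frac{5}{7}$ ($B = \frac{2}{-2} + \frac{2}{7} = 2 \left(- \frac{1}{2}\right) + 2 \cdot \frac{1}{7} = -1 + \frac{2}{7} = - \frac{5}{7} \approx -0.71429$)
$G{\left(X,T \right)} = -5 + X$
$G{\left(-5,B \right)} \left(w{\left(-7,q{\left(0 \right)} \right)} - 101\right) = \left(-5 - 5\right) \left(2 \cdot 0 - 101\right) = - 10 \left(0 - 101\right) = \left(-10\right) \left(-101\right) = 1010$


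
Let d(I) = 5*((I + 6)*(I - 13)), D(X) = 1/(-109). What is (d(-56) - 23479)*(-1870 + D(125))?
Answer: 1269663299/109 ≈ 1.1648e+7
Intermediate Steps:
D(X) = -1/109
d(I) = 5*(-13 + I)*(6 + I) (d(I) = 5*((6 + I)*(-13 + I)) = 5*((-13 + I)*(6 + I)) = 5*(-13 + I)*(6 + I))
(d(-56) - 23479)*(-1870 + D(125)) = ((-390 - 35*(-56) + 5*(-56)²) - 23479)*(-1870 - 1/109) = ((-390 + 1960 + 5*3136) - 23479)*(-203831/109) = ((-390 + 1960 + 15680) - 23479)*(-203831/109) = (17250 - 23479)*(-203831/109) = -6229*(-203831/109) = 1269663299/109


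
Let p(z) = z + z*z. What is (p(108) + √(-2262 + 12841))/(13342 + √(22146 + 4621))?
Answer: 52354008/59327399 - 3924*√26767/59327399 - 71*√56173/177982197 + 13342*√10579/177982197 ≈ 0.87925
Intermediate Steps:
p(z) = z + z²
(p(108) + √(-2262 + 12841))/(13342 + √(22146 + 4621)) = (108*(1 + 108) + √(-2262 + 12841))/(13342 + √(22146 + 4621)) = (108*109 + √10579)/(13342 + √26767) = (11772 + √10579)/(13342 + √26767)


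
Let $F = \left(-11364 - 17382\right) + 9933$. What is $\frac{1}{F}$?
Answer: $- \frac{1}{18813} \approx -5.3155 \cdot 10^{-5}$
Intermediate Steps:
$F = -18813$ ($F = -28746 + 9933 = -18813$)
$\frac{1}{F} = \frac{1}{-18813} = - \frac{1}{18813}$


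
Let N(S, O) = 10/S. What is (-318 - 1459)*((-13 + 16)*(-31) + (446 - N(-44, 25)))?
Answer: -13809067/22 ≈ -6.2769e+5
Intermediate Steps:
(-318 - 1459)*((-13 + 16)*(-31) + (446 - N(-44, 25))) = (-318 - 1459)*((-13 + 16)*(-31) + (446 - 10/(-44))) = -1777*(3*(-31) + (446 - 10*(-1)/44)) = -1777*(-93 + (446 - 1*(-5/22))) = -1777*(-93 + (446 + 5/22)) = -1777*(-93 + 9817/22) = -1777*7771/22 = -13809067/22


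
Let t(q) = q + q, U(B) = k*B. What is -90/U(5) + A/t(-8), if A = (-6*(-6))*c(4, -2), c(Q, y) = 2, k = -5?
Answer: -9/10 ≈ -0.90000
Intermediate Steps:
U(B) = -5*B
A = 72 (A = -6*(-6)*2 = 36*2 = 72)
t(q) = 2*q
-90/U(5) + A/t(-8) = -90/((-5*5)) + 72/((2*(-8))) = -90/(-25) + 72/(-16) = -90*(-1/25) + 72*(-1/16) = 18/5 - 9/2 = -9/10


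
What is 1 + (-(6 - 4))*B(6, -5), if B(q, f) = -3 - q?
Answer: 19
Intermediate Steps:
1 + (-(6 - 4))*B(6, -5) = 1 + (-(6 - 4))*(-3 - 1*6) = 1 + (-1*2)*(-3 - 6) = 1 - 2*(-9) = 1 + 18 = 19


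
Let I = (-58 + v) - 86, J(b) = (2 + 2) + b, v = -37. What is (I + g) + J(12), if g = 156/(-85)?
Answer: -14181/85 ≈ -166.84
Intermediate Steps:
J(b) = 4 + b
I = -181 (I = (-58 - 37) - 86 = -95 - 86 = -181)
g = -156/85 (g = 156*(-1/85) = -156/85 ≈ -1.8353)
(I + g) + J(12) = (-181 - 156/85) + (4 + 12) = -15541/85 + 16 = -14181/85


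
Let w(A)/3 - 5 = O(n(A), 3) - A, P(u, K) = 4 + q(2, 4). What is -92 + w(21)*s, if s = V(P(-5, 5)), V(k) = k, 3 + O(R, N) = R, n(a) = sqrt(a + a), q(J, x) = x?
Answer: -548 + 24*sqrt(42) ≈ -392.46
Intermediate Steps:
n(a) = sqrt(2)*sqrt(a) (n(a) = sqrt(2*a) = sqrt(2)*sqrt(a))
O(R, N) = -3 + R
P(u, K) = 8 (P(u, K) = 4 + 4 = 8)
w(A) = 6 - 3*A + 3*sqrt(2)*sqrt(A) (w(A) = 15 + 3*((-3 + sqrt(2)*sqrt(A)) - A) = 15 + 3*(-3 - A + sqrt(2)*sqrt(A)) = 15 + (-9 - 3*A + 3*sqrt(2)*sqrt(A)) = 6 - 3*A + 3*sqrt(2)*sqrt(A))
s = 8
-92 + w(21)*s = -92 + (6 - 3*21 + 3*sqrt(2)*sqrt(21))*8 = -92 + (6 - 63 + 3*sqrt(42))*8 = -92 + (-57 + 3*sqrt(42))*8 = -92 + (-456 + 24*sqrt(42)) = -548 + 24*sqrt(42)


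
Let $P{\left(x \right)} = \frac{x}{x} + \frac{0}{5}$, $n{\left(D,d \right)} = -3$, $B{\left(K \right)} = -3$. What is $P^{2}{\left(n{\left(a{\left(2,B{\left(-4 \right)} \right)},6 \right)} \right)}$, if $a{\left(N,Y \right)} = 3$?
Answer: $1$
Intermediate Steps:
$P{\left(x \right)} = 1$ ($P{\left(x \right)} = 1 + 0 \cdot \frac{1}{5} = 1 + 0 = 1$)
$P^{2}{\left(n{\left(a{\left(2,B{\left(-4 \right)} \right)},6 \right)} \right)} = 1^{2} = 1$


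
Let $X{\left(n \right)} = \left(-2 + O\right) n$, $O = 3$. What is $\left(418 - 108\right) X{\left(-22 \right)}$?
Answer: $-6820$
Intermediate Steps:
$X{\left(n \right)} = n$ ($X{\left(n \right)} = \left(-2 + 3\right) n = 1 n = n$)
$\left(418 - 108\right) X{\left(-22 \right)} = \left(418 - 108\right) \left(-22\right) = 310 \left(-22\right) = -6820$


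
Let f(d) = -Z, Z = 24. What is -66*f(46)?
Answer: 1584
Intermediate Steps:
f(d) = -24 (f(d) = -1*24 = -24)
-66*f(46) = -66*(-24) = 1584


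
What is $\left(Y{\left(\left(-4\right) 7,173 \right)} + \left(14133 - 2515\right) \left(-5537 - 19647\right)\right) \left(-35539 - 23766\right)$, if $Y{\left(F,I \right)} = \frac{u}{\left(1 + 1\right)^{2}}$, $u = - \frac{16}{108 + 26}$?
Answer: $\frac{1162578255549330}{67} \approx 1.7352 \cdot 10^{13}$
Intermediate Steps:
$u = - \frac{8}{67}$ ($u = - \frac{16}{134} = \left(-16\right) \frac{1}{134} = - \frac{8}{67} \approx -0.1194$)
$Y{\left(F,I \right)} = - \frac{2}{67}$ ($Y{\left(F,I \right)} = - \frac{8}{67 \left(1 + 1\right)^{2}} = - \frac{8}{67 \cdot 2^{2}} = - \frac{8}{67 \cdot 4} = \left(- \frac{8}{67}\right) \frac{1}{4} = - \frac{2}{67}$)
$\left(Y{\left(\left(-4\right) 7,173 \right)} + \left(14133 - 2515\right) \left(-5537 - 19647\right)\right) \left(-35539 - 23766\right) = \left(- \frac{2}{67} + \left(14133 - 2515\right) \left(-5537 - 19647\right)\right) \left(-35539 - 23766\right) = \left(- \frac{2}{67} + 11618 \left(-25184\right)\right) \left(-59305\right) = \left(- \frac{2}{67} - 292587712\right) \left(-59305\right) = \left(- \frac{19603376706}{67}\right) \left(-59305\right) = \frac{1162578255549330}{67}$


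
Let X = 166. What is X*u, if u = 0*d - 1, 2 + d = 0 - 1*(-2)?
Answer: -166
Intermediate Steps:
d = 0 (d = -2 + (0 - 1*(-2)) = -2 + (0 + 2) = -2 + 2 = 0)
u = -1 (u = 0*0 - 1 = 0 - 1 = -1)
X*u = 166*(-1) = -166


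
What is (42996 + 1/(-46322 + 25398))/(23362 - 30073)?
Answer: -899648303/140420964 ≈ -6.4068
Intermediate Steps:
(42996 + 1/(-46322 + 25398))/(23362 - 30073) = (42996 + 1/(-20924))/(-6711) = (42996 - 1/20924)*(-1/6711) = (899648303/20924)*(-1/6711) = -899648303/140420964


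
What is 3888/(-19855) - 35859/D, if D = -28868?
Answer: 599741661/573174140 ≈ 1.0464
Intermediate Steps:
3888/(-19855) - 35859/D = 3888/(-19855) - 35859/(-28868) = 3888*(-1/19855) - 35859*(-1/28868) = -3888/19855 + 35859/28868 = 599741661/573174140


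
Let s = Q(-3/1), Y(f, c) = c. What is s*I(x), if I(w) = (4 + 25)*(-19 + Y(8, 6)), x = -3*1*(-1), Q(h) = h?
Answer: 1131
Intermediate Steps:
s = -3 (s = -3/1 = -3*1 = -3)
x = 3 (x = -3*(-1) = 3)
I(w) = -377 (I(w) = (4 + 25)*(-19 + 6) = 29*(-13) = -377)
s*I(x) = -3*(-377) = 1131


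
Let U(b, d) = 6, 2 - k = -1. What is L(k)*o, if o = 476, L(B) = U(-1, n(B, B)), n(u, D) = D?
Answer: 2856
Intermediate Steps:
k = 3 (k = 2 - 1*(-1) = 2 + 1 = 3)
L(B) = 6
L(k)*o = 6*476 = 2856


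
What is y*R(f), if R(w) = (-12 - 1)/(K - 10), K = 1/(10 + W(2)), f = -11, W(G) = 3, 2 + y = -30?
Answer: -5408/129 ≈ -41.922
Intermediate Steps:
y = -32 (y = -2 - 30 = -32)
K = 1/13 (K = 1/(10 + 3) = 1/13 ≈ 0.076923)
R(w) = 169/129 (R(w) = (-12 - 1)/(1/13 - 10) = -13/(-129/13) = -13*(-13/129) = 169/129)
y*R(f) = -32*169/129 = -5408/129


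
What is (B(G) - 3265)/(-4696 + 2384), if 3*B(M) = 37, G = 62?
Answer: 287/204 ≈ 1.4069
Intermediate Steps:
B(M) = 37/3 (B(M) = (⅓)*37 = 37/3)
(B(G) - 3265)/(-4696 + 2384) = (37/3 - 3265)/(-4696 + 2384) = -9758/3/(-2312) = -9758/3*(-1/2312) = 287/204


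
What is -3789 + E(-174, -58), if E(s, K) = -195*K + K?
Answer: 7463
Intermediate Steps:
E(s, K) = -194*K
-3789 + E(-174, -58) = -3789 - 194*(-58) = -3789 + 11252 = 7463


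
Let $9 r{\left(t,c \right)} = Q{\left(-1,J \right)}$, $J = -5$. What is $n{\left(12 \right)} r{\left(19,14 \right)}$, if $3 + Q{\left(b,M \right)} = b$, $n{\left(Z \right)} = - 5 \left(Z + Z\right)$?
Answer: $\frac{160}{3} \approx 53.333$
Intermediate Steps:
$n{\left(Z \right)} = - 10 Z$ ($n{\left(Z \right)} = - 5 \cdot 2 Z = - 10 Z$)
$Q{\left(b,M \right)} = -3 + b$
$r{\left(t,c \right)} = - \frac{4}{9}$ ($r{\left(t,c \right)} = \frac{-3 - 1}{9} = \frac{1}{9} \left(-4\right) = - \frac{4}{9}$)
$n{\left(12 \right)} r{\left(19,14 \right)} = \left(-10\right) 12 \left(- \frac{4}{9}\right) = \left(-120\right) \left(- \frac{4}{9}\right) = \frac{160}{3}$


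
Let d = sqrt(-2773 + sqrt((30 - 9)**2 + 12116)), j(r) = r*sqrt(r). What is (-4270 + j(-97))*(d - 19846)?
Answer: (4270 + 97*I*sqrt(97))*(19846 - sqrt(-2773 + sqrt(12557))) ≈ 8.4792e+7 + 1.8739e+7*I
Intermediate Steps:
j(r) = r**(3/2)
d = sqrt(-2773 + sqrt(12557)) (d = sqrt(-2773 + sqrt(21**2 + 12116)) = sqrt(-2773 + sqrt(441 + 12116)) = sqrt(-2773 + sqrt(12557)) ≈ 51.584*I)
(-4270 + j(-97))*(d - 19846) = (-4270 + (-97)**(3/2))*(sqrt(-2773 + sqrt(12557)) - 19846) = (-4270 - 97*I*sqrt(97))*(-19846 + sqrt(-2773 + sqrt(12557))) = (-19846 + sqrt(-2773 + sqrt(12557)))*(-4270 - 97*I*sqrt(97))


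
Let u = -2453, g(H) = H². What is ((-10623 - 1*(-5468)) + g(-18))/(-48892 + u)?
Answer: 4831/51345 ≈ 0.094089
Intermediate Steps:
((-10623 - 1*(-5468)) + g(-18))/(-48892 + u) = ((-10623 - 1*(-5468)) + (-18)²)/(-48892 - 2453) = ((-10623 + 5468) + 324)/(-51345) = (-5155 + 324)*(-1/51345) = -4831*(-1/51345) = 4831/51345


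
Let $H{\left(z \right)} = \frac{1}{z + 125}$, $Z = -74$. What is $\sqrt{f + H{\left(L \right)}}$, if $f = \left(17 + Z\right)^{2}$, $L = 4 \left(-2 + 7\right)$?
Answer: $\frac{\sqrt{68310370}}{145} \approx 57.0$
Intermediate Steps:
$L = 20$ ($L = 4 \cdot 5 = 20$)
$H{\left(z \right)} = \frac{1}{125 + z}$
$f = 3249$ ($f = \left(17 - 74\right)^{2} = \left(-57\right)^{2} = 3249$)
$\sqrt{f + H{\left(L \right)}} = \sqrt{3249 + \frac{1}{125 + 20}} = \sqrt{3249 + \frac{1}{145}} = \sqrt{\frac{471106}{145}} = \frac{\sqrt{68310370}}{145}$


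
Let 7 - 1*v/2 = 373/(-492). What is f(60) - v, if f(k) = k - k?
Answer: -3817/246 ≈ -15.516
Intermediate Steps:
f(k) = 0
v = 3817/246 (v = 14 - 746/(-492) = 14 - 746*(-1)/492 = 14 - 2*(-373/492) = 14 + 373/246 = 3817/246 ≈ 15.516)
f(60) - v = 0 - 1*3817/246 = 0 - 3817/246 = -3817/246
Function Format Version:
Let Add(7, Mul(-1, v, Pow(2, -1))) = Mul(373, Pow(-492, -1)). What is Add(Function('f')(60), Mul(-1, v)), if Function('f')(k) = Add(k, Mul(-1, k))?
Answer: Rational(-3817, 246) ≈ -15.516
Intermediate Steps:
Function('f')(k) = 0
v = Rational(3817, 246) (v = Add(14, Mul(-2, Mul(373, Pow(-492, -1)))) = Add(14, Mul(-2, Mul(373, Rational(-1, 492)))) = Add(14, Mul(-2, Rational(-373, 492))) = Add(14, Rational(373, 246)) = Rational(3817, 246) ≈ 15.516)
Add(Function('f')(60), Mul(-1, v)) = Add(0, Mul(-1, Rational(3817, 246))) = Add(0, Rational(-3817, 246)) = Rational(-3817, 246)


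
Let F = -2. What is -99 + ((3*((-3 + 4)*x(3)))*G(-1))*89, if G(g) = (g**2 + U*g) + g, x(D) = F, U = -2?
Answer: -1167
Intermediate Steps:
x(D) = -2
G(g) = g**2 - g (G(g) = (g**2 - 2*g) + g = g**2 - g)
-99 + ((3*((-3 + 4)*x(3)))*G(-1))*89 = -99 + ((3*((-3 + 4)*(-2)))*(-(-1 - 1)))*89 = -99 + ((3*(1*(-2)))*(-1*(-2)))*89 = -99 + ((3*(-2))*2)*89 = -99 - 6*2*89 = -99 - 12*89 = -99 - 1068 = -1167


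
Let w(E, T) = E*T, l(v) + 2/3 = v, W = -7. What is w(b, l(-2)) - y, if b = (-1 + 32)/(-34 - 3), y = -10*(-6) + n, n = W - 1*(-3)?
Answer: -5968/111 ≈ -53.766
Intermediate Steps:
n = -4 (n = -7 - 1*(-3) = -7 + 3 = -4)
l(v) = -2/3 + v
y = 56 (y = -10*(-6) - 4 = 60 - 4 = 56)
b = -31/37 (b = 31/(-37) = 31*(-1/37) = -31/37 ≈ -0.83784)
w(b, l(-2)) - y = -31*(-2/3 - 2)/37 - 1*56 = -31/37*(-8/3) - 56 = 248/111 - 56 = -5968/111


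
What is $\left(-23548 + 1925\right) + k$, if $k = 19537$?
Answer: $-2086$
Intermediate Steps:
$\left(-23548 + 1925\right) + k = \left(-23548 + 1925\right) + 19537 = -21623 + 19537 = -2086$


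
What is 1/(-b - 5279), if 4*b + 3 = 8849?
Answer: -2/14981 ≈ -0.00013350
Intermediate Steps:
b = 4423/2 (b = -¾ + (¼)*8849 = -¾ + 8849/4 = 4423/2 ≈ 2211.5)
1/(-b - 5279) = 1/(-1*4423/2 - 5279) = 1/(-4423/2 - 5279) = 1/(-14981/2) = -2/14981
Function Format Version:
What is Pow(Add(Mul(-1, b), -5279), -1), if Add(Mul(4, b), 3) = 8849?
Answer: Rational(-2, 14981) ≈ -0.00013350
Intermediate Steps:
b = Rational(4423, 2) (b = Add(Rational(-3, 4), Mul(Rational(1, 4), 8849)) = Add(Rational(-3, 4), Rational(8849, 4)) = Rational(4423, 2) ≈ 2211.5)
Pow(Add(Mul(-1, b), -5279), -1) = Pow(Add(Mul(-1, Rational(4423, 2)), -5279), -1) = Pow(Add(Rational(-4423, 2), -5279), -1) = Pow(Rational(-14981, 2), -1) = Rational(-2, 14981)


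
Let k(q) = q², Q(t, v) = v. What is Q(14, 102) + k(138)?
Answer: 19146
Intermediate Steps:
Q(14, 102) + k(138) = 102 + 138² = 102 + 19044 = 19146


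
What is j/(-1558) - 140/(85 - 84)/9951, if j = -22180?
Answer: 110247530/7751829 ≈ 14.222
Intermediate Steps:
j/(-1558) - 140/(85 - 84)/9951 = -22180/(-1558) - 140/(85 - 84)/9951 = -22180*(-1/1558) - 140/1*(1/9951) = 11090/779 - 140*1*(1/9951) = 11090/779 - 140*1/9951 = 11090/779 - 140/9951 = 110247530/7751829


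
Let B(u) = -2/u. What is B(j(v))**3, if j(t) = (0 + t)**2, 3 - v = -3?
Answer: -1/5832 ≈ -0.00017147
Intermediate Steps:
v = 6 (v = 3 - 1*(-3) = 3 + 3 = 6)
j(t) = t**2
B(j(v))**3 = (-2/(6**2))**3 = (-2/36)**3 = (-2*1/36)**3 = (-1/18)**3 = -1/5832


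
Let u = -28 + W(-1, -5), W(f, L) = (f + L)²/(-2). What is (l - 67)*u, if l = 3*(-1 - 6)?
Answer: 4048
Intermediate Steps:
l = -21 (l = 3*(-7) = -21)
W(f, L) = -(L + f)²/2 (W(f, L) = (L + f)²*(-½) = -(L + f)²/2)
u = -46 (u = -28 - (-5 - 1)²/2 = -28 - ½*(-6)² = -28 - ½*36 = -28 - 18 = -46)
(l - 67)*u = (-21 - 67)*(-46) = -88*(-46) = 4048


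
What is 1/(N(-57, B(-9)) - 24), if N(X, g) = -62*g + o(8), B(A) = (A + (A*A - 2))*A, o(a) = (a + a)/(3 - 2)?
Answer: 1/39052 ≈ 2.5607e-5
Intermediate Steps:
o(a) = 2*a (o(a) = (2*a)/1 = (2*a)*1 = 2*a)
B(A) = A*(-2 + A + A**2) (B(A) = (A + (A**2 - 2))*A = (A + (-2 + A**2))*A = (-2 + A + A**2)*A = A*(-2 + A + A**2))
N(X, g) = 16 - 62*g (N(X, g) = -62*g + 2*8 = -62*g + 16 = 16 - 62*g)
1/(N(-57, B(-9)) - 24) = 1/((16 - (-558)*(-2 - 9 + (-9)**2)) - 24) = 1/((16 - (-558)*(-2 - 9 + 81)) - 24) = 1/((16 - (-558)*70) - 24) = 1/((16 - 62*(-630)) - 24) = 1/((16 + 39060) - 24) = 1/(39076 - 24) = 1/39052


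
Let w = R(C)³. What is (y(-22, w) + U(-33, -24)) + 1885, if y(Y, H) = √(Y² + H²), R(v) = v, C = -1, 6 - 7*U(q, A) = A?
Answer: 13225/7 + √485 ≈ 1911.3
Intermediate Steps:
U(q, A) = 6/7 - A/7
w = -1 (w = (-1)³ = -1)
y(Y, H) = √(H² + Y²)
(y(-22, w) + U(-33, -24)) + 1885 = (√((-1)² + (-22)²) + (6/7 - ⅐*(-24))) + 1885 = (√(1 + 484) + (6/7 + 24/7)) + 1885 = (√485 + 30/7) + 1885 = (30/7 + √485) + 1885 = 13225/7 + √485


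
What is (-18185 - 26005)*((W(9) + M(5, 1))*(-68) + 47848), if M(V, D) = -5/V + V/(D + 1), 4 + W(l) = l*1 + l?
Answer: -2067826860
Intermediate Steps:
W(l) = -4 + 2*l (W(l) = -4 + (l*1 + l) = -4 + (l + l) = -4 + 2*l)
M(V, D) = -5/V + V/(1 + D)
(-18185 - 26005)*((W(9) + M(5, 1))*(-68) + 47848) = (-18185 - 26005)*(((-4 + 2*9) + (-5 + 5**2 - 5*1)/(5*(1 + 1)))*(-68) + 47848) = -44190*(((-4 + 18) + (1/5)*(-5 + 25 - 5)/2)*(-68) + 47848) = -44190*((14 + (1/5)*(1/2)*15)*(-68) + 47848) = -44190*((14 + 3/2)*(-68) + 47848) = -44190*((31/2)*(-68) + 47848) = -44190*(-1054 + 47848) = -44190*46794 = -2067826860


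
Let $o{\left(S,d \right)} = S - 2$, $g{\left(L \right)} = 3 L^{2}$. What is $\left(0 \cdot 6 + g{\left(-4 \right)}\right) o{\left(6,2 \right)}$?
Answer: $192$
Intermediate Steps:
$o{\left(S,d \right)} = -2 + S$
$\left(0 \cdot 6 + g{\left(-4 \right)}\right) o{\left(6,2 \right)} = \left(0 \cdot 6 + 3 \left(-4\right)^{2}\right) \left(-2 + 6\right) = \left(0 + 3 \cdot 16\right) 4 = \left(0 + 48\right) 4 = 48 \cdot 4 = 192$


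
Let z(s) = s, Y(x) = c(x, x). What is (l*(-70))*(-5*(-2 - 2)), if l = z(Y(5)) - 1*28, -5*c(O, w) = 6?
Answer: 40880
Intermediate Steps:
c(O, w) = -6/5 (c(O, w) = -⅕*6 = -6/5)
Y(x) = -6/5
l = -146/5 (l = -6/5 - 1*28 = -6/5 - 28 = -146/5 ≈ -29.200)
(l*(-70))*(-5*(-2 - 2)) = (-146/5*(-70))*(-5*(-2 - 2)) = 2044*(-5*(-4)) = 2044*20 = 40880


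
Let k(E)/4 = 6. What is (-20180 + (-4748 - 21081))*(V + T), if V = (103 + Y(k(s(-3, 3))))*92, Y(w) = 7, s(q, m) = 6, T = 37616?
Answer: -2196285624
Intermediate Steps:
k(E) = 24 (k(E) = 4*6 = 24)
V = 10120 (V = (103 + 7)*92 = 110*92 = 10120)
(-20180 + (-4748 - 21081))*(V + T) = (-20180 + (-4748 - 21081))*(10120 + 37616) = (-20180 - 25829)*47736 = -46009*47736 = -2196285624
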